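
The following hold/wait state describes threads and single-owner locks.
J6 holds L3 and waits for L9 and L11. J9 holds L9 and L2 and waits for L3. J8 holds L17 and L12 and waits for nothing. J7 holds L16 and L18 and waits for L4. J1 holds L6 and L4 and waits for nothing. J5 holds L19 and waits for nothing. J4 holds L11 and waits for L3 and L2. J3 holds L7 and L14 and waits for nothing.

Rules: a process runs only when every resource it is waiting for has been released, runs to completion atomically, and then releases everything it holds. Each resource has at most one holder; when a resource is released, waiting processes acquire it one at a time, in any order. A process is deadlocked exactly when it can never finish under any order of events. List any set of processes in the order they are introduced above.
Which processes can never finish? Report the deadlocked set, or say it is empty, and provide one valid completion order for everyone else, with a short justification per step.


The deadlocked set is J6, J9 and J4.
Key observation: along J6 -> J9 -> J6, each member waits on what the next one holds — a deadlock; J4 is caught in further circular waits.
One completion order for the rest: J8, J5, J1, J7, J3.
Step-by-step check:
  J8: no waits; runs immediately, freeing L17 and L12
  J5: no waits; runs immediately, freeing L19
  J1: no waits; runs immediately, freeing L6 and L4
  J7: everything it awaited (L4) is free; runs, freeing L16 and L18
  J3: no waits; runs immediately, freeing L7 and L14


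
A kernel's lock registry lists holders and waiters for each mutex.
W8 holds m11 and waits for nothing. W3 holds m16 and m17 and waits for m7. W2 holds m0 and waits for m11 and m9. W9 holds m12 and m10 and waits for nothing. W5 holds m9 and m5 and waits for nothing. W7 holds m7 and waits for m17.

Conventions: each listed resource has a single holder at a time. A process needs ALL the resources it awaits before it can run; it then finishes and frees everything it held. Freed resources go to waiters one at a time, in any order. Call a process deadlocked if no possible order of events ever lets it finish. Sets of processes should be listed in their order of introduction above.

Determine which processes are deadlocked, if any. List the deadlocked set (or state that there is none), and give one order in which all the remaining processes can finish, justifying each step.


Deadlocked set: W3 and W7.
Key observation: the waits loop around W3 -> W7 -> W3 with no way out; no other process is dragged down with it.
One completion order for the rest: W8, W5, W2, W9.
Step-by-step check:
  W8 waits on nothing -> runs at once and releases m11
  W5 waits on nothing -> runs at once and releases m9 and m5
  W2 waits on m11 and m9 — all released -> runs and releases m0
  W9 waits on nothing -> runs at once and releases m12 and m10


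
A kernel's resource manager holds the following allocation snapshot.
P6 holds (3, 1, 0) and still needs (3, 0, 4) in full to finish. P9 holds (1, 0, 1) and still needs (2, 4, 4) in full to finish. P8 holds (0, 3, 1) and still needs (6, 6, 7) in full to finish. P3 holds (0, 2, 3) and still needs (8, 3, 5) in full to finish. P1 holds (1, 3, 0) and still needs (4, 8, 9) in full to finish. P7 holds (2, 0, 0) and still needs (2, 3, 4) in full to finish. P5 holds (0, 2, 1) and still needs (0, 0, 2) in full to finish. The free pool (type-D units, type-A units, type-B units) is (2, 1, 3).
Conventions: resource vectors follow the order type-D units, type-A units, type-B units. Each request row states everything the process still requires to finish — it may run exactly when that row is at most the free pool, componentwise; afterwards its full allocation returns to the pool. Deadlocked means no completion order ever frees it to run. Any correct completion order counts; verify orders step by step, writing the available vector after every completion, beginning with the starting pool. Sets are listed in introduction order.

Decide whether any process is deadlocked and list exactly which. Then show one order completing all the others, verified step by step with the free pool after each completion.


No process is deadlocked.
Key observation: there is always a runnable process — P5 first — so the state unwinds completely.
One completion order for the rest: P5, P7, P6, P9, P3, P8, P1. Check, step by step:
  pool = (2, 1, 3)
  P5: need (0, 0, 2) fits (2, 1, 3); releases (0, 2, 1), pool now (2, 3, 4)
  P7: need (2, 3, 4) fits (2, 3, 4); releases (2, 0, 0), pool now (4, 3, 4)
  P6: need (3, 0, 4) fits (4, 3, 4); releases (3, 1, 0), pool now (7, 4, 4)
  P9: need (2, 4, 4) fits (7, 4, 4); releases (1, 0, 1), pool now (8, 4, 5)
  P3: need (8, 3, 5) fits (8, 4, 5); releases (0, 2, 3), pool now (8, 6, 8)
  P8: need (6, 6, 7) fits (8, 6, 8); releases (0, 3, 1), pool now (8, 9, 9)
  P1: need (4, 8, 9) fits (8, 9, 9); releases (1, 3, 0), pool now (9, 12, 9)


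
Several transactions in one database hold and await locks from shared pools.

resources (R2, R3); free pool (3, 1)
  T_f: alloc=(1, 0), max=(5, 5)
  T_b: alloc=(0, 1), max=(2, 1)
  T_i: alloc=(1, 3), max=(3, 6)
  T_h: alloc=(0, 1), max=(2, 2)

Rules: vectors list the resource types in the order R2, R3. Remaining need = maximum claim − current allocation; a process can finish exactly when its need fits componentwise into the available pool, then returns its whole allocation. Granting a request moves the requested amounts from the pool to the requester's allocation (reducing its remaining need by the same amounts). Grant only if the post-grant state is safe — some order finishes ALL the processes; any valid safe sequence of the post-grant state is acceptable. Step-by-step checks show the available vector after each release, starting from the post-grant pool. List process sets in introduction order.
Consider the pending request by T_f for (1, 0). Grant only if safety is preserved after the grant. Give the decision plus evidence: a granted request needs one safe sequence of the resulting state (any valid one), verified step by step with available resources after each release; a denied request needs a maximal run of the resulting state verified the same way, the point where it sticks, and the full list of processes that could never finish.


GRANT — the state after the grant stays safe, e.g. via T_b, T_h, T_i, T_f.
Key observation: after the grant the pool drops to (2, 1), which still lets T_b finish first and unwind the rest.
Step-by-step check of the post-grant state:
  pool = (2, 1)
  T_b needs (2, 0) <= (2, 1) -> finishes; pool += (0, 1) = (2, 2)
  T_h needs (2, 1) <= (2, 2) -> finishes; pool += (0, 1) = (2, 3)
  T_i needs (2, 3) <= (2, 3) -> finishes; pool += (1, 3) = (3, 6)
  T_f needs (3, 5) <= (3, 6) -> finishes; pool += (2, 0) = (5, 6)


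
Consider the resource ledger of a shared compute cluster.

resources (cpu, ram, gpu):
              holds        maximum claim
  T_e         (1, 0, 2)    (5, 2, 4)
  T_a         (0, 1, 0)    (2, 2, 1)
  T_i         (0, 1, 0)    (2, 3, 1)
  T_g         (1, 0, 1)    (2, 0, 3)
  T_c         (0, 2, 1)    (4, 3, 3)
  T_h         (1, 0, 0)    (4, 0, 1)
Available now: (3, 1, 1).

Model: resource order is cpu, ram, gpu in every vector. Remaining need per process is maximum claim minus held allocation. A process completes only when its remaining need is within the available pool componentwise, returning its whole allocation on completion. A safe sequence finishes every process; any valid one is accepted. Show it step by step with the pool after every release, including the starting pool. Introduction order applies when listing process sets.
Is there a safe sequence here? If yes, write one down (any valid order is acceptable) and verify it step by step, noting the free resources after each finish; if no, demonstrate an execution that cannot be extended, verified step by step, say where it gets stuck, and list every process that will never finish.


UNSAFE.
Key observation: the wall is gpu: completing T_h, T_a, T_i brings the pool only to (4, 3, 1), and all the rest need more.
A maximal execution: T_h, T_a, T_i — then nothing else fits. Step-by-step check:
  pool = (3, 1, 1)
  T_h: need (3, 0, 1) fits (3, 1, 1); releases (1, 0, 0), pool now (4, 1, 1)
  T_a: need (2, 1, 1) fits (4, 1, 1); releases (0, 1, 0), pool now (4, 2, 1)
  T_i: need (2, 2, 1) fits (4, 2, 1); releases (0, 1, 0), pool now (4, 3, 1)
  blocked: T_e wants (4, 2, 2), pool (4, 3, 1) — not enough gpu
  blocked: T_g wants (1, 0, 2), pool (4, 3, 1) — not enough gpu
  blocked: T_c wants (4, 1, 2), pool (4, 3, 1) — not enough gpu
Processes that can never finish: T_e, T_g and T_c.


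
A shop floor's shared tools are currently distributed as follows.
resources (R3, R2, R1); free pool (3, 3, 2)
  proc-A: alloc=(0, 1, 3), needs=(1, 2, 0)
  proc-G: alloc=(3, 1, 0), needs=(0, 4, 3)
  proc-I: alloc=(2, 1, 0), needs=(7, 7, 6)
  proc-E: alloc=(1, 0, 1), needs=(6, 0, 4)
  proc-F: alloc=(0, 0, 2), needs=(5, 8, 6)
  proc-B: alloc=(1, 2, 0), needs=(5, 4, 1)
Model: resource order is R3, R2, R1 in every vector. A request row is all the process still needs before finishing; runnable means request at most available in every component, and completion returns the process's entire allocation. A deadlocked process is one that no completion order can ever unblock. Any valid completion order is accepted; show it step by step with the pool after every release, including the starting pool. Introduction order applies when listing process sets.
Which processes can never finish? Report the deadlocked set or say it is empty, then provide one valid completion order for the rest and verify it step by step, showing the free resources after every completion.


The deadlocked set is empty.
Key observation: there is always a runnable process — proc-A first — so the state unwinds completely.
A valid finishing order for the others: proc-A, proc-G, proc-B, proc-E, proc-I, proc-F. Verifying each step:
  pool = (3, 3, 2)
  run proc-A (needs (1, 2, 0), free (3, 3, 2)); after release of (0, 1, 3) the pool is (3, 4, 5)
  run proc-G (needs (0, 4, 3), free (3, 4, 5)); after release of (3, 1, 0) the pool is (6, 5, 5)
  run proc-B (needs (5, 4, 1), free (6, 5, 5)); after release of (1, 2, 0) the pool is (7, 7, 5)
  run proc-E (needs (6, 0, 4), free (7, 7, 5)); after release of (1, 0, 1) the pool is (8, 7, 6)
  run proc-I (needs (7, 7, 6), free (8, 7, 6)); after release of (2, 1, 0) the pool is (10, 8, 6)
  run proc-F (needs (5, 8, 6), free (10, 8, 6)); after release of (0, 0, 2) the pool is (10, 8, 8)


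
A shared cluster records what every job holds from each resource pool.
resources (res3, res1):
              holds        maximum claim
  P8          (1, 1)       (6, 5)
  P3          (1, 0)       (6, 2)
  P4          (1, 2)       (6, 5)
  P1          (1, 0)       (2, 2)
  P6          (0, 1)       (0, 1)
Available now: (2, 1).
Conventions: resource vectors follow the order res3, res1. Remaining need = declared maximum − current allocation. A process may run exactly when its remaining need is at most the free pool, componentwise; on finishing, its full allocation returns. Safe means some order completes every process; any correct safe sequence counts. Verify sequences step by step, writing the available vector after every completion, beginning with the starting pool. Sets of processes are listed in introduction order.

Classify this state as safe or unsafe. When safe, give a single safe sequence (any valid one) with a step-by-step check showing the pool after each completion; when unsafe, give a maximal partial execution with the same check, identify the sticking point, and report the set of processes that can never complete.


UNSAFE — no complete ordering exists.
Key observation: once P6, P1 finish, the pool peaks at (3, 2) — and every remaining process still needs more res3 than that.
The run P6, P1 cannot be extended any further. Verifying each step:
  pool = (2, 1)
  P6 needs (0, 0) <= (2, 1) -> finishes; pool += (0, 1) = (2, 2)
  P1 needs (1, 2) <= (2, 2) -> finishes; pool += (1, 0) = (3, 2)
  P8 still needs (5, 4) but only (3, 2) is free — short on res3 and res1
  P3 still needs (5, 2) but only (3, 2) is free — short on res3
  P4 still needs (5, 3) but only (3, 2) is free — short on res3 and res1
Processes that can never finish: P8, P3 and P4.


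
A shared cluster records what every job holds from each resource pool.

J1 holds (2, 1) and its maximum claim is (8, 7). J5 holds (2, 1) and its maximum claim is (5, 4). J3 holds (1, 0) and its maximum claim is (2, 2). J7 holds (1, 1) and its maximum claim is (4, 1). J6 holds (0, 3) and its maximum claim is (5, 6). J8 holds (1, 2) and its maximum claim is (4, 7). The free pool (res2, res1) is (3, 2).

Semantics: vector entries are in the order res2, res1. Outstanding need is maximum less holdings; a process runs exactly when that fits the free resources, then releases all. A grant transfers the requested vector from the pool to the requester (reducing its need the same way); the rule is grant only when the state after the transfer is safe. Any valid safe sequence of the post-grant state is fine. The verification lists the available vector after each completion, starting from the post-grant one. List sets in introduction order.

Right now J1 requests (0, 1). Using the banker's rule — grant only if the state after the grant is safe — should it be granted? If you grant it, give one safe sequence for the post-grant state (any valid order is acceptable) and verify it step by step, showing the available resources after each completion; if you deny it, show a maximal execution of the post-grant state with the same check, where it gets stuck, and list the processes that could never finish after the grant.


DENY. Granting would leave the state unsafe.
Key observation: no order helps: past J7, J3, the free pool tops out at (5, 2), below what each blocked process needs in res1.
Pretend the grant happened; the run J7, J3 goes as far as possible. Walking it through:
  pool = (3, 1)
  J7 needs (3, 0) <= (3, 1) -> finishes; pool += (1, 1) = (4, 2)
  J3 needs (1, 2) <= (4, 2) -> finishes; pool += (1, 0) = (5, 2)
  J1 cannot run: need (6, 5) vs free (5, 2) (insufficient res2 and res1)
  J5 cannot run: need (3, 3) vs free (5, 2) (insufficient res1)
  J6 cannot run: need (5, 3) vs free (5, 2) (insufficient res1)
  J8 cannot run: need (3, 5) vs free (5, 2) (insufficient res1)
Post-grant, the permanently blocked set is J1, J5, J6 and J8.


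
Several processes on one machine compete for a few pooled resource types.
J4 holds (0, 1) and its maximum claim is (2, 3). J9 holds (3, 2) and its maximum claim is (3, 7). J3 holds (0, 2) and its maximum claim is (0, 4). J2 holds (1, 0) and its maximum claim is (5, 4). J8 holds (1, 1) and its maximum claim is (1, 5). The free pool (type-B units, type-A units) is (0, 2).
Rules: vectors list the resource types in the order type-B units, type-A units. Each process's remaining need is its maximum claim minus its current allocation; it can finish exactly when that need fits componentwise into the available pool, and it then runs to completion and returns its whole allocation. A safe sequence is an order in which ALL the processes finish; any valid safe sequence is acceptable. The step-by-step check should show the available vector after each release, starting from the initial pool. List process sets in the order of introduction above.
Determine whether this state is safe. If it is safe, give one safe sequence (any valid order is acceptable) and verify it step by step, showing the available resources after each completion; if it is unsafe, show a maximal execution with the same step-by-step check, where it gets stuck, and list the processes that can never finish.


SAFE. One safe sequence: J3, J8, J9, J2, J4.
Key observation: J3 marks the first exact bind of the order: its need (0, 2) fits the free (0, 2) with zero slack on a requested resource.
Walking it through:
  pool = (0, 2)
  J3: need (0, 2) fits (0, 2); releases (0, 2), pool now (0, 4)
  J8: need (0, 4) fits (0, 4); releases (1, 1), pool now (1, 5)
  J9: need (0, 5) fits (1, 5); releases (3, 2), pool now (4, 7)
  J2: need (4, 4) fits (4, 7); releases (1, 0), pool now (5, 7)
  J4: need (2, 2) fits (5, 7); releases (0, 1), pool now (5, 8)


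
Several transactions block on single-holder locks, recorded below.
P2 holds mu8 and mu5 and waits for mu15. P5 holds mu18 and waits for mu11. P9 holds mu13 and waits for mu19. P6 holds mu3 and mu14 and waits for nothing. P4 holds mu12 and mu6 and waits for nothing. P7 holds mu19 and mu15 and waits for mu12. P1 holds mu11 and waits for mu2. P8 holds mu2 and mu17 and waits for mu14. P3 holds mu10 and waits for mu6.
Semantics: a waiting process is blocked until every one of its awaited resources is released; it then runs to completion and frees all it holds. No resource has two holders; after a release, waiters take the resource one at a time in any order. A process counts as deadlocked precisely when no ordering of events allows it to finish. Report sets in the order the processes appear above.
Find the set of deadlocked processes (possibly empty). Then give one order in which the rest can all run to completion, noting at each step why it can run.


No process is deadlocked.
Key observation: the waits form no ring: some process can always run, and its releases unblock the others one by one.
A valid finishing order for the others: P6, P4, P8, P1, P5, P7, P3, P9, P2.
Verifying each step:
  run P6 (it waits on nothing); releases mu3 and mu14
  run P4 (it waits on nothing); releases mu12 and mu6
  P8 waits on mu14 — all released -> runs and releases mu2 and mu17
  P1 waits on mu2 — all released -> runs and releases mu11
  P5 waits on mu11 — all released -> runs and releases mu18
  P7 waits on mu12 — all released -> runs and releases mu19 and mu15
  P3 waits on mu6 — all released -> runs and releases mu10
  P9 waits on mu19 — all released -> runs and releases mu13
  P2 waits on mu15 — all released -> runs and releases mu8 and mu5


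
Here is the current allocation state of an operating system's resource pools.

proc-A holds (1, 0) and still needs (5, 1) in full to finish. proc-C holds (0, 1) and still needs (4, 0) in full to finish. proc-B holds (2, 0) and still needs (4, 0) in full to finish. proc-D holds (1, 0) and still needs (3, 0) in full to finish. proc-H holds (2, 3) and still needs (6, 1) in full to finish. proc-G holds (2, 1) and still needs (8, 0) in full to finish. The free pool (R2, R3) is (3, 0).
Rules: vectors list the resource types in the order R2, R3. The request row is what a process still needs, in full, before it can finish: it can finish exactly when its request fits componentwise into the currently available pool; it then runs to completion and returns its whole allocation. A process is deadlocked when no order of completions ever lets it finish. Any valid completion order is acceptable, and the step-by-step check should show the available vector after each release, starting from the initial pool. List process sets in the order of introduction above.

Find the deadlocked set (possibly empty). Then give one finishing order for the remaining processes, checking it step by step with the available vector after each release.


No process is deadlocked.
Key observation: proc-D leads a chain of completions in which each release enables another process.
A valid finishing order for the others: proc-D, proc-C, proc-B, proc-A, proc-H, proc-G. Step-by-step check:
  pool = (3, 0)
  proc-D needs (3, 0) <= (3, 0) -> finishes; pool += (1, 0) = (4, 0)
  proc-C needs (4, 0) <= (4, 0) -> finishes; pool += (0, 1) = (4, 1)
  proc-B needs (4, 0) <= (4, 1) -> finishes; pool += (2, 0) = (6, 1)
  proc-A needs (5, 1) <= (6, 1) -> finishes; pool += (1, 0) = (7, 1)
  proc-H needs (6, 1) <= (7, 1) -> finishes; pool += (2, 3) = (9, 4)
  proc-G needs (8, 0) <= (9, 4) -> finishes; pool += (2, 1) = (11, 5)


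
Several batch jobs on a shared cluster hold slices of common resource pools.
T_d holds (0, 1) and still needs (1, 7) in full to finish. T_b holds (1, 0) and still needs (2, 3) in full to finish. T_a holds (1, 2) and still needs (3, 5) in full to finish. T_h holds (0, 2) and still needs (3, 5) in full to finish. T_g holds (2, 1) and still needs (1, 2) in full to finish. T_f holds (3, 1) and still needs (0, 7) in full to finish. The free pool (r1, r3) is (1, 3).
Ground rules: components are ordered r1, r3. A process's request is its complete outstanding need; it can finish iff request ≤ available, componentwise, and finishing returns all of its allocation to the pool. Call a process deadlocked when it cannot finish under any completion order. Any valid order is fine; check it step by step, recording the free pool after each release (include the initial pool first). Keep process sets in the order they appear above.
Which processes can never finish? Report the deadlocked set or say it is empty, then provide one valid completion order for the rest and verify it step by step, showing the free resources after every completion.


The deadlocked set is T_d, T_a, T_h and T_f.
Key observation: no order helps: past T_g, T_b, the free pool tops out at (4, 4), below what each blocked process needs in r3.
One completion order for the rest: T_g, T_b. Step-by-step check:
  pool = (1, 3)
  run T_g (needs (1, 2), free (1, 3)); after release of (2, 1) the pool is (3, 4)
  run T_b (needs (2, 3), free (3, 4)); after release of (1, 0) the pool is (4, 4)
None of the blocked processes ever fits:
  T_d cannot run: need (1, 7) vs free (4, 4) (insufficient r3)
  T_a cannot run: need (3, 5) vs free (4, 4) (insufficient r3)
  T_h cannot run: need (3, 5) vs free (4, 4) (insufficient r3)
  T_f cannot run: need (0, 7) vs free (4, 4) (insufficient r3)


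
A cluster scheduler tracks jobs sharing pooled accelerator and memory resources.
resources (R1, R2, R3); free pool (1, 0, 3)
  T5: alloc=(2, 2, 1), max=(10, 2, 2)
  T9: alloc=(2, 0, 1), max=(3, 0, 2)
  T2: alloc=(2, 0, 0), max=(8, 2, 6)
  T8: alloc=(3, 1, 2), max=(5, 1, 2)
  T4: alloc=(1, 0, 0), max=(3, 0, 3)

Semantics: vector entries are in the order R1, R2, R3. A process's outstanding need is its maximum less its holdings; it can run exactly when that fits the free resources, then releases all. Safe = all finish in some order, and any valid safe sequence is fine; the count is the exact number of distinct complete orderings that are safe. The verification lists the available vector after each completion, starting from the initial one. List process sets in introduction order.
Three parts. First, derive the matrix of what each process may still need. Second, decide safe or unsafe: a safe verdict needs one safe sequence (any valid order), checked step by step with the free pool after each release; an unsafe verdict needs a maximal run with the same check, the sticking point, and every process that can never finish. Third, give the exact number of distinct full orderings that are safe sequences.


(1) Outstanding need per process (order R1, R2, R3):
  T5: (8, 0, 1)
  T9: (1, 0, 1)
  T2: (6, 2, 6)
  T8: (2, 0, 0)
  T4: (2, 0, 3)
(2) UNSAFE — no complete ordering exists.
Key observation: after T9, T8, T4 the pool peaks at (7, 1, 6), and each blocked process is short somewhere: T5 on R1; T2 on R2.
A maximal execution: T9, T8, T4 — then nothing else fits. Verifying each step:
  pool = (1, 0, 3)
  T9: need (1, 0, 1) fits (1, 0, 3); releases (2, 0, 1), pool now (3, 0, 4)
  T8: need (2, 0, 0) fits (3, 0, 4); releases (3, 1, 2), pool now (6, 1, 6)
  T4: need (2, 0, 3) fits (6, 1, 6); releases (1, 0, 0), pool now (7, 1, 6)
  T5 cannot run: need (8, 0, 1) vs free (7, 1, 6) (insufficient R1)
  T2 cannot run: need (6, 2, 6) vs free (7, 1, 6) (insufficient R2)
Processes that can never finish: T5 and T2.
(3) The exact count: 0 of the possible complete orderings are safe sequences.


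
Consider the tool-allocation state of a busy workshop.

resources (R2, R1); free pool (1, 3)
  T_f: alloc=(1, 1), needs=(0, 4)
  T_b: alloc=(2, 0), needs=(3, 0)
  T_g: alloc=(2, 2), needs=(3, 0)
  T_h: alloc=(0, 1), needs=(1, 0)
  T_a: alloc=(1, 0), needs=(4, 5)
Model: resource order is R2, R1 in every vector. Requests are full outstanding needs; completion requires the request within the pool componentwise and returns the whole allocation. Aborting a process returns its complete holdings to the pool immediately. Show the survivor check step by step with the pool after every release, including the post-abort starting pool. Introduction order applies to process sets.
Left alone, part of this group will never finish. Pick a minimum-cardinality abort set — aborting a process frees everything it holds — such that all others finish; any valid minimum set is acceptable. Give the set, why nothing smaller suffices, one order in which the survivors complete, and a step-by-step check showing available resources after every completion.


Abort T_b.
Key observation: the returned (2, 0) from T_b is what brings T_g — unrunnable before, under any order — into play at step 1.
Why nothing smaller works: aborting no one leaves the state deadlocked as given.
The survivors complete as T_g, T_h, T_a, T_f. Verifying each step (starting from the post-abort pool):
  pool = (3, 3)
  T_g: need (3, 0) fits (3, 3); releases (2, 2), pool now (5, 5)
  T_h: need (1, 0) fits (5, 5); releases (0, 1), pool now (5, 6)
  T_a: need (4, 5) fits (5, 6); releases (1, 0), pool now (6, 6)
  T_f: need (0, 4) fits (6, 6); releases (1, 1), pool now (7, 7)


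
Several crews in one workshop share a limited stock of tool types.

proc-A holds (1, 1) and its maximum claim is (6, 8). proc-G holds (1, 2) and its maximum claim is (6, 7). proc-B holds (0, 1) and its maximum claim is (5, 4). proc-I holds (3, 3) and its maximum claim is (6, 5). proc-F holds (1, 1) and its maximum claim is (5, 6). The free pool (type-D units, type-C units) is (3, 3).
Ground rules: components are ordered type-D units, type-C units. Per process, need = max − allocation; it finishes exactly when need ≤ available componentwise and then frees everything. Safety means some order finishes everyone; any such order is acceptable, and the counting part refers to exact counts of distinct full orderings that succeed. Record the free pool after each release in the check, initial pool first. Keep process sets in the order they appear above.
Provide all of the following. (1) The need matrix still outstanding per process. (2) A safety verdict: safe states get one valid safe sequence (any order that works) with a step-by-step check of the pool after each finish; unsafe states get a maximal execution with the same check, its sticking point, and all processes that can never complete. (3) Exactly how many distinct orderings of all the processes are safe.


(1) Remaining need (order type-D units, type-C units):
  proc-A: (5, 7)
  proc-G: (5, 5)
  proc-B: (5, 3)
  proc-I: (3, 2)
  proc-F: (4, 5)
(2) SAFE, for example via the order proc-I, proc-B, proc-F, proc-A, proc-G.
Key observation: proc-I marks the first exact bind of the order: its need (3, 2) fits the free (3, 3) with zero slack on a requested resource.
Check, step by step:
  pool = (3, 3)
  run proc-I (needs (3, 2), free (3, 3)); after release of (3, 3) the pool is (6, 6)
  run proc-B (needs (5, 3), free (6, 6)); after release of (0, 1) the pool is (6, 7)
  run proc-F (needs (4, 5), free (6, 7)); after release of (1, 1) the pool is (7, 8)
  run proc-A (needs (5, 7), free (7, 8)); after release of (1, 1) the pool is (8, 9)
  run proc-G (needs (5, 5), free (8, 9)); after release of (1, 2) the pool is (9, 11)
(3) Exactly 18 of the possible complete orderings are safe sequences.


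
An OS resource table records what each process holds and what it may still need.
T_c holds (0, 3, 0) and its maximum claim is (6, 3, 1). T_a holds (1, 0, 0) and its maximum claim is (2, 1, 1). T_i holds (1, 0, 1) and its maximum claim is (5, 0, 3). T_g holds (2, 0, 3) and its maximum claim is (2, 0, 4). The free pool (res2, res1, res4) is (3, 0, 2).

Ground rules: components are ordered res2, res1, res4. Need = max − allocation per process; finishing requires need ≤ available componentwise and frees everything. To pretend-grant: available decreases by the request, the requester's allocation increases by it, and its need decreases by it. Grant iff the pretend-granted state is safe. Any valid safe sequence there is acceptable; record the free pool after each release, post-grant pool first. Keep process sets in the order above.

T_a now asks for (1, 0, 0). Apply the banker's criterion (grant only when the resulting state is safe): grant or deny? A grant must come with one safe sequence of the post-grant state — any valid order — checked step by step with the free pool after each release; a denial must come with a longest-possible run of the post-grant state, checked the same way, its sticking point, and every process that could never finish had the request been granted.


DENY. Granting would leave the state unsafe.
Key observation: after T_g, T_i the pool peaks at (5, 0, 6), and each blocked process is short somewhere: T_c on res2; T_a on res1.
Pretend the grant happened; the run T_g, T_i goes as far as possible. Walking it through:
  pool = (2, 0, 2)
  T_g needs (0, 0, 1) <= (2, 0, 2) -> finishes; pool += (2, 0, 3) = (4, 0, 5)
  T_i needs (4, 0, 2) <= (4, 0, 5) -> finishes; pool += (1, 0, 1) = (5, 0, 6)
  T_c still needs (6, 0, 1) but only (5, 0, 6) is free — short on res2
  T_a still needs (0, 1, 1) but only (5, 0, 6) is free — short on res1
Processes that could never finish after the grant: T_c and T_a.


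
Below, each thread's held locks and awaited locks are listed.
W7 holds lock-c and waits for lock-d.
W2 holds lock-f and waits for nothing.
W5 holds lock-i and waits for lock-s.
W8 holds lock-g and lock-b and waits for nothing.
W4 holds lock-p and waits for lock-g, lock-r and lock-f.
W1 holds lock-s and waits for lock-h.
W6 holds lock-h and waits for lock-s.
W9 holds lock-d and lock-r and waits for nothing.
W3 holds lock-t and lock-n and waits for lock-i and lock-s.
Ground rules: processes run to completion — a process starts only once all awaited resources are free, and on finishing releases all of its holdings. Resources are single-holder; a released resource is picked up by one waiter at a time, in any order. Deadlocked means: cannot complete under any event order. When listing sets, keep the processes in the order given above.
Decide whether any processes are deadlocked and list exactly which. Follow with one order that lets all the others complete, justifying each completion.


Deadlocked: W5, W1, W6 and W3.
Key observation: along W1 -> W6 -> W1, each member waits on what the next one holds — a deadlock; W5 and W3 wait into the deadlock from upstream.
The rest can finish in the order W9, W7, W8, W2, W4.
Check, step by step:
  run W9 (it waits on nothing); releases lock-d and lock-r
  W7: everything it awaited (lock-d) is free; runs, freeing lock-c
  run W8 (it waits on nothing); releases lock-g and lock-b
  run W2 (it waits on nothing); releases lock-f
  W4: everything it awaited (lock-g, lock-r and lock-f) is free; runs, freeing lock-p


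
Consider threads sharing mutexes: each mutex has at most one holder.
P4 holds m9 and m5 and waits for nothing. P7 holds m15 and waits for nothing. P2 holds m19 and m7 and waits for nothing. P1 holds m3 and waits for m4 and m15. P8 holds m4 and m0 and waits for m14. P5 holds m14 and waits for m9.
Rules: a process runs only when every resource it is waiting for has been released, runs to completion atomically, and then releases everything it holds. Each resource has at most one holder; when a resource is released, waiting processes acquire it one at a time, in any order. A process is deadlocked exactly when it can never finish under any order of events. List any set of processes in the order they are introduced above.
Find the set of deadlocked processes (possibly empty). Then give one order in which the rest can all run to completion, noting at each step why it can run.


No process is deadlocked.
Key observation: the wait relation is loop-free; peeling off processes with no waits unwinds the whole state.
A valid finishing order for the others: P4, P7, P5, P2, P8, P1.
Verifying each step:
  P4 waits on nothing -> runs at once and releases m9 and m5
  P7 waits on nothing -> runs at once and releases m15
  P5: everything it awaited (m9) is free; runs, freeing m14
  P2 waits on nothing -> runs at once and releases m19 and m7
  P8: everything it awaited (m14) is free; runs, freeing m4 and m0
  P1: everything it awaited (m4 and m15) is free; runs, freeing m3


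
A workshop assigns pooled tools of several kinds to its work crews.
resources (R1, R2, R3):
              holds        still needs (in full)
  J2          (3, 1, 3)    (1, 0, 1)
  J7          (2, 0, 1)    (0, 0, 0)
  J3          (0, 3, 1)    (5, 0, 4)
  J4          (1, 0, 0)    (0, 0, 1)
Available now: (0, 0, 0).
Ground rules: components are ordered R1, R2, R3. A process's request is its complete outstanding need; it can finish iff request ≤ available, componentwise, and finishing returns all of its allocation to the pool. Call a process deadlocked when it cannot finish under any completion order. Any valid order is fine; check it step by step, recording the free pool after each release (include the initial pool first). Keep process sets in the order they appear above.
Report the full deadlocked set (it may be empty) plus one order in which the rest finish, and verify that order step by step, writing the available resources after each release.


Nothing here is deadlocked.
Key observation: J7 fits the free pool immediately, and its release cascades until everyone finishes.
A valid finishing order for the others: J7, J4, J2, J3. Walking it through:
  pool = (0, 0, 0)
  J7: need (0, 0, 0) fits (0, 0, 0); releases (2, 0, 1), pool now (2, 0, 1)
  J4: need (0, 0, 1) fits (2, 0, 1); releases (1, 0, 0), pool now (3, 0, 1)
  J2: need (1, 0, 1) fits (3, 0, 1); releases (3, 1, 3), pool now (6, 1, 4)
  J3: need (5, 0, 4) fits (6, 1, 4); releases (0, 3, 1), pool now (6, 4, 5)


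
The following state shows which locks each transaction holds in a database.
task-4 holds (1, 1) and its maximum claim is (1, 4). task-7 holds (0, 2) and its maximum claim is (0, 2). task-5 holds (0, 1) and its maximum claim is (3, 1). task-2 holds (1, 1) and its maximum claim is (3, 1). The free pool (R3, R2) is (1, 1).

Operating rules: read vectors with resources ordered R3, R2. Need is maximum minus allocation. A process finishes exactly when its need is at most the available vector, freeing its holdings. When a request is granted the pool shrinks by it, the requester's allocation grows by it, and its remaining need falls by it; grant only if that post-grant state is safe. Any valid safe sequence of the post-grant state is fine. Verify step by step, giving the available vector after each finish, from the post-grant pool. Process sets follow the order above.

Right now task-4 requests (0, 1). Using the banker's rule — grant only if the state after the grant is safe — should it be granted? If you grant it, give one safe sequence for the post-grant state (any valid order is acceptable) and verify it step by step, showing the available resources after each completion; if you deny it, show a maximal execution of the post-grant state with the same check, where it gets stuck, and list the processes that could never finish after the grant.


GRANT. The post-grant state is safe; one safe sequence: task-7, task-4, task-2, task-5.
Key observation: the grant leaves (1, 0) free — enough for task-7, whose release restarts the cascade.
Step-by-step check of the post-grant state:
  pool = (1, 0)
  run task-7 (needs (0, 0), free (1, 0)); after release of (0, 2) the pool is (1, 2)
  run task-4 (needs (0, 2), free (1, 2)); after release of (1, 2) the pool is (2, 4)
  run task-2 (needs (2, 0), free (2, 4)); after release of (1, 1) the pool is (3, 5)
  run task-5 (needs (3, 0), free (3, 5)); after release of (0, 1) the pool is (3, 6)


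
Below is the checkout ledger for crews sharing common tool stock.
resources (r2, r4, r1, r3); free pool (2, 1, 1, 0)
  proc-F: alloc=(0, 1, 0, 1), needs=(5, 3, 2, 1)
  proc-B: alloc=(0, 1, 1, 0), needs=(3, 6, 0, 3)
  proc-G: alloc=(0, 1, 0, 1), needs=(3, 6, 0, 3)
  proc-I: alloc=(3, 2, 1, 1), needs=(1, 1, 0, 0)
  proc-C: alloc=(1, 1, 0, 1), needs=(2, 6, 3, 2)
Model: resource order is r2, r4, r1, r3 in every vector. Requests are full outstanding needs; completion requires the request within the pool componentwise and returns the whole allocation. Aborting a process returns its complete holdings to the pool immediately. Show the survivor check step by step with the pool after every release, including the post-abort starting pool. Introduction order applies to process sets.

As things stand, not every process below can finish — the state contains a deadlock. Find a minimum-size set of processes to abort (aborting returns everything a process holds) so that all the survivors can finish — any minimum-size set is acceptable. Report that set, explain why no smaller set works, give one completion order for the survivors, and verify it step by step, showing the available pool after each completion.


The answer: abort proc-B and proc-G.
Key observation: proc-C could never have finished before the abort; with (0, 2, 1, 1) returned by proc-B and proc-G, it fits at step 3.
Why nothing smaller works — every single abort fails: proc-F alone leaves proc-B blocked (short on r4 and r3); proc-B alone leaves proc-G blocked (short on r4 and r3); proc-G alone leaves proc-B blocked (short on r4); proc-I alone leaves proc-B blocked (short on r4 and r3); proc-C alone leaves proc-B blocked (short on r4).
Survivors finish in the order: proc-I, proc-F, proc-C. Check, step by step (pool after the aborts first):
  pool = (2, 3, 2, 1)
  proc-I needs (1, 1, 0, 0) <= (2, 3, 2, 1) -> finishes; pool += (3, 2, 1, 1) = (5, 5, 3, 2)
  proc-F needs (5, 3, 2, 1) <= (5, 5, 3, 2) -> finishes; pool += (0, 1, 0, 1) = (5, 6, 3, 3)
  proc-C needs (2, 6, 3, 2) <= (5, 6, 3, 3) -> finishes; pool += (1, 1, 0, 1) = (6, 7, 3, 4)


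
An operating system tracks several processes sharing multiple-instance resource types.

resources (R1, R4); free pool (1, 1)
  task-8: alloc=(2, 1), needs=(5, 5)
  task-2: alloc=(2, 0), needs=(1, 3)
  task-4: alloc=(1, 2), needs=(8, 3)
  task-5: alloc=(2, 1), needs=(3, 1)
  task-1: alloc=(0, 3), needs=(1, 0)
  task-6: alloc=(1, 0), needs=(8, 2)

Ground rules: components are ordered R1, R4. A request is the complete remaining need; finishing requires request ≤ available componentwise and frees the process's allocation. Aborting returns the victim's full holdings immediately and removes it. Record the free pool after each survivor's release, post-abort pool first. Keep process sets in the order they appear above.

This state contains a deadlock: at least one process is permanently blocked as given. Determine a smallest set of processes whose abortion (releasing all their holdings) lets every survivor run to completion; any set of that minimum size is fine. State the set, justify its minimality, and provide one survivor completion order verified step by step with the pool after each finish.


The answer: abort task-4.
Key observation: aborting task-4 returns (1, 2), and task-6 — hopeless before — runs at step 5 with the returned capacity in the pool.
Minimality: the empty abort set fails — the state is deadlocked as it stands.
One survivor order: task-2, task-5, task-1, task-8, task-6. Walking it through (post-abort pool first):
  pool = (2, 3)
  run task-2 (needs (1, 3), free (2, 3)); after release of (2, 0) the pool is (4, 3)
  run task-5 (needs (3, 1), free (4, 3)); after release of (2, 1) the pool is (6, 4)
  run task-1 (needs (1, 0), free (6, 4)); after release of (0, 3) the pool is (6, 7)
  run task-8 (needs (5, 5), free (6, 7)); after release of (2, 1) the pool is (8, 8)
  run task-6 (needs (8, 2), free (8, 8)); after release of (1, 0) the pool is (9, 8)


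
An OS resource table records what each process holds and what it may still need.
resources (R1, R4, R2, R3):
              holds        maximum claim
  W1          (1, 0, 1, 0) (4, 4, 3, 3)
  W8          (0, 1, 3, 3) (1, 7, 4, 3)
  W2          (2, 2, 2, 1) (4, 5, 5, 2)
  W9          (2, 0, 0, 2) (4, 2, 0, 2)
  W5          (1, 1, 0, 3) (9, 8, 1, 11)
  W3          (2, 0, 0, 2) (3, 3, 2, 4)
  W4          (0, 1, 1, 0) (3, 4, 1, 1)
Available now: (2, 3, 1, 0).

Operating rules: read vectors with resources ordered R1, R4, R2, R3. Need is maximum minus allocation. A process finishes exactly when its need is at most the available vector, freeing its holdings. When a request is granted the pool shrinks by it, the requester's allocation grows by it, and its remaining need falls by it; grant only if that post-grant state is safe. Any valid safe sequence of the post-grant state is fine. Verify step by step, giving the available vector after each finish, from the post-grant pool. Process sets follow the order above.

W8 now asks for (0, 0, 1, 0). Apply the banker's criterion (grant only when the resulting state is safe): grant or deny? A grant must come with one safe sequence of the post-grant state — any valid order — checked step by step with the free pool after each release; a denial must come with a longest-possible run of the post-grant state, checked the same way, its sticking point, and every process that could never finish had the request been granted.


DENY — the pretend-granted state is unsafe.
Key observation: after W9, W4 the pool peaks at (4, 4, 1, 2), and each blocked process is short somewhere: W1 on R2, R3; W8 on R4; W2 on R2; W5 on R1, R4, R3; W3 on R2.
After a pretend grant, a maximal execution: W9, W4 — then nothing else fits. Check, step by step:
  pool = (2, 3, 0, 0)
  W9 needs (2, 2, 0, 0) <= (2, 3, 0, 0) -> finishes; pool += (2, 0, 0, 2) = (4, 3, 0, 2)
  W4 needs (3, 3, 0, 1) <= (4, 3, 0, 2) -> finishes; pool += (0, 1, 1, 0) = (4, 4, 1, 2)
  blocked: W1 wants (3, 4, 2, 3), pool (4, 4, 1, 2) — not enough R2 and R3
  blocked: W8 wants (1, 6, 0, 0), pool (4, 4, 1, 2) — not enough R4
  blocked: W2 wants (2, 3, 3, 1), pool (4, 4, 1, 2) — not enough R2
  blocked: W5 wants (8, 7, 1, 8), pool (4, 4, 1, 2) — not enough R1, R4 and R3
  blocked: W3 wants (1, 3, 2, 2), pool (4, 4, 1, 2) — not enough R2
Processes that could never finish after the grant: W1, W8, W2, W5 and W3.
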